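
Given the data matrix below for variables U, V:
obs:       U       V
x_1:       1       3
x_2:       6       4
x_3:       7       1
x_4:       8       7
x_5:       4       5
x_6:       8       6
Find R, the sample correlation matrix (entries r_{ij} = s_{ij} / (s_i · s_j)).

Step 1 — column means:
  mean(U) = (1 + 6 + 7 + 8 + 4 + 8) / 6 = 34/6 = 5.6667
  mean(V) = (3 + 4 + 1 + 7 + 5 + 6) / 6 = 26/6 = 4.3333

Step 2 — sample variances and covariances s[i,j] = (1/(n-1)) · Σ_k (x_{k,i} - mean_i) · (x_{k,j} - mean_j), with n-1 = 5:
  s[U,U] = ((-4.6667)·(-4.6667) + (0.3333)·(0.3333) + (1.3333)·(1.3333) + (2.3333)·(2.3333) + (-1.6667)·(-1.6667) + (2.3333)·(2.3333)) / 5 = 37.3333/5 = 7.4667
  s[U,V] = ((-4.6667)·(-1.3333) + (0.3333)·(-0.3333) + (1.3333)·(-3.3333) + (2.3333)·(2.6667) + (-1.6667)·(0.6667) + (2.3333)·(1.6667)) / 5 = 10.6667/5 = 2.1333
  s[V,V] = ((-1.3333)·(-1.3333) + (-0.3333)·(-0.3333) + (-3.3333)·(-3.3333) + (2.6667)·(2.6667) + (0.6667)·(0.6667) + (1.6667)·(1.6667)) / 5 = 23.3333/5 = 4.6667
  Sample standard deviations s_i = √(s[i,i]):
  s(U) = √(7.4667) = 2.7325
  s(V) = √(4.6667) = 2.1602

Step 3 — r_{ij} = s_{ij} / (s_i · s_j):
  r[U,U] = 1 (diagonal).
  r[U,V] = 2.1333 / (2.7325 · 2.1602) = 2.1333 / 5.9029 = 0.3614
  r[V,V] = 1 (diagonal).

R is symmetric with unit diagonal. Assembling:

R = [[1, 0.3614],
 [0.3614, 1]]


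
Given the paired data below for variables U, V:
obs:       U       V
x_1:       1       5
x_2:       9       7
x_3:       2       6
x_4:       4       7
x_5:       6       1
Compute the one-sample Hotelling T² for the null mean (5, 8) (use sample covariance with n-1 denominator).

Step 1 — sample mean vector:
  mean(U) = (1 + 9 + 2 + 4 + 6) / 5 = 22/5 = 4.4
  mean(V) = (5 + 7 + 6 + 7 + 1) / 5 = 26/5 = 5.2
  x̄ = (4.4, 5.2),  deviation x̄ - mu_0 = (4.4, 5.2) - (5, 8) = (-0.6, -2.8).

Step 2 — sample covariance matrix, S[i,j] = (1/(n-1)) · Σ_k (x_{k,i} - mean_i) · (x_{k,j} - mean_j), divisor n-1 = 4:
  S[U,U] = ((-3.4)·(-3.4) + (4.6)·(4.6) + (-2.4)·(-2.4) + (-0.4)·(-0.4) + (1.6)·(1.6)) / 4 = 41.2/4 = 10.3
  S[U,V] = ((-3.4)·(-0.2) + (4.6)·(1.8) + (-2.4)·(0.8) + (-0.4)·(1.8) + (1.6)·(-4.2)) / 4 = -0.4/4 = -0.1
  S[V,V] = ((-0.2)·(-0.2) + (1.8)·(1.8) + (0.8)·(0.8) + (1.8)·(1.8) + (-4.2)·(-4.2)) / 4 = 24.8/4 = 6.2
  S = [[10.3, -0.1],
 [-0.1, 6.2]].

Step 3 — invert S. det(S) = 10.3·6.2 - (-0.1)² = 63.85.
  S^{-1} = (1/det) · [[d, -b], [-b, a]] = [[0.0971, 0.0016],
 [0.0016, 0.1613]].

Step 4 — quadratic form (x̄ - mu_0)^T · S^{-1} · (x̄ - mu_0):
  S^{-1} · (x̄ - mu_0) = (-0.0626, -0.4526),
  (x̄ - mu_0)^T · [...] = (-0.6)·(-0.0626) + (-2.8)·(-0.4526) = 1.3049.

Step 5 — scale by n: T² = 5 · 1.3049 = 6.5247.

T² ≈ 6.5247


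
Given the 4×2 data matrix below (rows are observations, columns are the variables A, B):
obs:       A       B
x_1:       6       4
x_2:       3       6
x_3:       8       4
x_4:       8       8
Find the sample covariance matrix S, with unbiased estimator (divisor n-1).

Step 1 — column means:
  mean(A) = (6 + 3 + 8 + 8) / 4 = 25/4 = 6.25
  mean(B) = (4 + 6 + 4 + 8) / 4 = 22/4 = 5.5

Step 2 — sample covariance S[i,j] = (1/(n-1)) · Σ_k (x_{k,i} - mean_i) · (x_{k,j} - mean_j), with n-1 = 3.
  S[A,A] = ((-0.25)·(-0.25) + (-3.25)·(-3.25) + (1.75)·(1.75) + (1.75)·(1.75)) / 3 = 16.75/3 = 5.5833
  S[A,B] = ((-0.25)·(-1.5) + (-3.25)·(0.5) + (1.75)·(-1.5) + (1.75)·(2.5)) / 3 = 0.5/3 = 0.1667
  S[B,B] = ((-1.5)·(-1.5) + (0.5)·(0.5) + (-1.5)·(-1.5) + (2.5)·(2.5)) / 3 = 11/3 = 3.6667

S is symmetric (S[j,i] = S[i,j]). Assembling:

S = [[5.5833, 0.1667],
 [0.1667, 3.6667]]


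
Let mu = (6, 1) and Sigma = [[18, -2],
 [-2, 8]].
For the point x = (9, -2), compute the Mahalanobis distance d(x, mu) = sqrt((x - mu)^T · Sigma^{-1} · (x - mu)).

Step 1 — centre the observation: (x - mu) = (3, -3).

Step 2 — invert Sigma. det(Sigma) = 18·8 - (-2)² = 140.
  Sigma^{-1} = (1/det) · [[d, -b], [-b, a]] = [[0.0571, 0.0143],
 [0.0143, 0.1286]].

Step 3 — form the quadratic (x - mu)^T · Sigma^{-1} · (x - mu):
  Sigma^{-1} · (x - mu) = (0.1286, -0.3429).
  (x - mu)^T · [Sigma^{-1} · (x - mu)] = (3)·(0.1286) + (-3)·(-0.3429) = 1.4143.

Step 4 — take square root: d = √(1.4143) ≈ 1.1892.

d(x, mu) = √(1.4143) ≈ 1.1892


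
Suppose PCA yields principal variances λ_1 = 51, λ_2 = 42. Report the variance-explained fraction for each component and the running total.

Step 1 — total variance = trace(Sigma) = Σ λ_i = 51 + 42 = 93.

Step 2 — fraction explained by component i = λ_i / Σ λ:
  PC1: 51/93 = 0.5484
  PC2: 42/93 = 0.4516

Step 3 — cumulative fraction after k components = (λ_1 + ... + λ_k) / Σ λ:
  k = 1: 51/93 = 0.5484
  k = 2: (51 + 42)/93 = 93/93 = 1

Summary (fraction, with percent):

explained: PC1 0.5484 (54.84%), PC2 0.4516 (45.16%);  cumulative: 0.5484, 1


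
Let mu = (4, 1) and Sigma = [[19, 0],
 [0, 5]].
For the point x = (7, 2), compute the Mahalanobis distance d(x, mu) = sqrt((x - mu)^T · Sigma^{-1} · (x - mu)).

Step 1 — centre the observation: (x - mu) = (3, 1).

Step 2 — invert Sigma. det(Sigma) = 19·5 - (0)² = 95.
  Sigma^{-1} = (1/det) · [[d, -b], [-b, a]] = [[0.0526, 0],
 [0, 0.2]].

Step 3 — form the quadratic (x - mu)^T · Sigma^{-1} · (x - mu):
  Sigma^{-1} · (x - mu) = (0.1579, 0.2).
  (x - mu)^T · [Sigma^{-1} · (x - mu)] = (3)·(0.1579) + (1)·(0.2) = 0.6737.

Step 4 — take square root: d = √(0.6737) ≈ 0.8208.

d(x, mu) = √(0.6737) ≈ 0.8208


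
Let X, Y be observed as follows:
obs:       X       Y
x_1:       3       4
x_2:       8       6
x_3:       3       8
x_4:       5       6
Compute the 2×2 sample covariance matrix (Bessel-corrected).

Step 1 — column means:
  mean(X) = (3 + 8 + 3 + 5) / 4 = 19/4 = 4.75
  mean(Y) = (4 + 6 + 8 + 6) / 4 = 24/4 = 6

Step 2 — sample covariance S[i,j] = (1/(n-1)) · Σ_k (x_{k,i} - mean_i) · (x_{k,j} - mean_j), with n-1 = 3.
  S[X,X] = ((-1.75)·(-1.75) + (3.25)·(3.25) + (-1.75)·(-1.75) + (0.25)·(0.25)) / 3 = 16.75/3 = 5.5833
  S[X,Y] = ((-1.75)·(-2) + (3.25)·(0) + (-1.75)·(2) + (0.25)·(0)) / 3 = 0/3 = 0
  S[Y,Y] = ((-2)·(-2) + (0)·(0) + (2)·(2) + (0)·(0)) / 3 = 8/3 = 2.6667

S is symmetric (S[j,i] = S[i,j]). Assembling:

S = [[5.5833, 0],
 [0, 2.6667]]


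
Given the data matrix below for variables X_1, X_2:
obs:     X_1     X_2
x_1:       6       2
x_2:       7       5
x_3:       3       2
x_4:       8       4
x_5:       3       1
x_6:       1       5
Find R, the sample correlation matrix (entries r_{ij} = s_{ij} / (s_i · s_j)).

Step 1 — column means:
  mean(X_1) = (6 + 7 + 3 + 8 + 3 + 1) / 6 = 28/6 = 4.6667
  mean(X_2) = (2 + 5 + 2 + 4 + 1 + 5) / 6 = 19/6 = 3.1667

Step 2 — sample variances and covariances s[i,j] = (1/(n-1)) · Σ_k (x_{k,i} - mean_i) · (x_{k,j} - mean_j), with n-1 = 5:
  s[X_1,X_1] = ((1.3333)·(1.3333) + (2.3333)·(2.3333) + (-1.6667)·(-1.6667) + (3.3333)·(3.3333) + (-1.6667)·(-1.6667) + (-3.6667)·(-3.6667)) / 5 = 37.3333/5 = 7.4667
  s[X_1,X_2] = ((1.3333)·(-1.1667) + (2.3333)·(1.8333) + (-1.6667)·(-1.1667) + (3.3333)·(0.8333) + (-1.6667)·(-2.1667) + (-3.6667)·(1.8333)) / 5 = 4.3333/5 = 0.8667
  s[X_2,X_2] = ((-1.1667)·(-1.1667) + (1.8333)·(1.8333) + (-1.1667)·(-1.1667) + (0.8333)·(0.8333) + (-2.1667)·(-2.1667) + (1.8333)·(1.8333)) / 5 = 14.8333/5 = 2.9667
  Sample standard deviations s_i = √(s[i,i]):
  s(X_1) = √(7.4667) = 2.7325
  s(X_2) = √(2.9667) = 1.7224

Step 3 — r_{ij} = s_{ij} / (s_i · s_j):
  r[X_1,X_1] = 1 (diagonal).
  r[X_1,X_2] = 0.8667 / (2.7325 · 1.7224) = 0.8667 / 4.7065 = 0.1841
  r[X_2,X_2] = 1 (diagonal).

R is symmetric with unit diagonal. Assembling:

R = [[1, 0.1841],
 [0.1841, 1]]


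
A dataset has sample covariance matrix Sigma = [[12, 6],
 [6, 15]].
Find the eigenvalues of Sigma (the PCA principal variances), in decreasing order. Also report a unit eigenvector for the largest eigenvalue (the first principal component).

Step 1 — characteristic polynomial of 2×2 Sigma:
  det(Sigma - λI) = λ² - trace · λ + det = 0.
  trace = 12 + 15 = 27, det = 12·15 - (6)² = 144.
Step 2 — discriminant:
  Δ = trace² - 4·det = 729 - 576 = 153.
Step 3 — eigenvalues:
  λ = (trace ± √Δ)/2 = (27 ± 12.3693)/2,
  λ_1 = 19.6847,  λ_2 = 7.3153.

Step 4 — unit eigenvector for λ_1: solve (Sigma - λ_1 I)v = 0. First row:
  (12 - 19.6847)·v_x + (6)·v_y = 0, i.e. (-7.6847)·v_x + (6)·v_y = 0,
  so v ∝ (b, λ_1 - a) = (6, 7.6847) = u.
  ||u|| = √((6)² + (7.6847)²) = √(95.054) ≈ 9.7496,
  v_1 = u/||u|| ≈ (0.6154, 0.7882) (||v_1|| = 1).

λ_1 = 19.6847,  λ_2 = 7.3153;  v_1 ≈ (0.6154, 0.7882)


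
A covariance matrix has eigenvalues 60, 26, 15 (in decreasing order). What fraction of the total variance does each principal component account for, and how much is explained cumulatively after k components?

Step 1 — total variance = trace(Sigma) = Σ λ_i = 60 + 26 + 15 = 101.

Step 2 — fraction explained by component i = λ_i / Σ λ:
  PC1: 60/101 = 0.5941
  PC2: 26/101 = 0.2574
  PC3: 15/101 = 0.1485

Step 3 — cumulative fraction after k components = (λ_1 + ... + λ_k) / Σ λ:
  k = 1: 60/101 = 0.5941
  k = 2: (60 + 26)/101 = 86/101 = 0.8515
  k = 3: (60 + 26 + 15)/101 = 101/101 = 1

Summary (fraction, with percent):

explained: PC1 0.5941 (59.41%), PC2 0.2574 (25.74%), PC3 0.1485 (14.85%);  cumulative: 0.5941, 0.8515, 1


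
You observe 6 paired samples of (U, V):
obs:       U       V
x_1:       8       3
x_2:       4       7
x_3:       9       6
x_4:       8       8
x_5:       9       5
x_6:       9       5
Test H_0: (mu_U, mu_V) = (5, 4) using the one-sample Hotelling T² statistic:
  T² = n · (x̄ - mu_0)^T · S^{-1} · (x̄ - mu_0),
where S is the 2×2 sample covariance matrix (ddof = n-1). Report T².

Step 1 — sample mean vector:
  mean(U) = (8 + 4 + 9 + 8 + 9 + 9) / 6 = 47/6 = 7.8333
  mean(V) = (3 + 7 + 6 + 8 + 5 + 5) / 6 = 34/6 = 5.6667
  x̄ = (7.8333, 5.6667),  deviation x̄ - mu_0 = (7.8333, 5.6667) - (5, 4) = (2.8333, 1.6667).

Step 2 — sample covariance matrix, S[i,j] = (1/(n-1)) · Σ_k (x_{k,i} - mean_i) · (x_{k,j} - mean_j), divisor n-1 = 5:
  S[U,U] = ((0.1667)·(0.1667) + (-3.8333)·(-3.8333) + (1.1667)·(1.1667) + (0.1667)·(0.1667) + (1.1667)·(1.1667) + (1.1667)·(1.1667)) / 5 = 18.8333/5 = 3.7667
  S[U,V] = ((0.1667)·(-2.6667) + (-3.8333)·(1.3333) + (1.1667)·(0.3333) + (0.1667)·(2.3333) + (1.1667)·(-0.6667) + (1.1667)·(-0.6667)) / 5 = -6.3333/5 = -1.2667
  S[V,V] = ((-2.6667)·(-2.6667) + (1.3333)·(1.3333) + (0.3333)·(0.3333) + (2.3333)·(2.3333) + (-0.6667)·(-0.6667) + (-0.6667)·(-0.6667)) / 5 = 15.3333/5 = 3.0667
  S = [[3.7667, -1.2667],
 [-1.2667, 3.0667]].

Step 3 — invert S. det(S) = 3.7667·3.0667 - (-1.2667)² = 9.9467.
  S^{-1} = (1/det) · [[d, -b], [-b, a]] = [[0.3083, 0.1273],
 [0.1273, 0.3787]].

Step 4 — quadratic form (x̄ - mu_0)^T · S^{-1} · (x̄ - mu_0):
  S^{-1} · (x̄ - mu_0) = (1.0858, 0.992),
  (x̄ - mu_0)^T · [...] = (2.8333)·(1.0858) + (1.6667)·(0.992) = 4.7297.

Step 5 — scale by n: T² = 6 · 4.7297 = 28.378.

T² ≈ 28.378


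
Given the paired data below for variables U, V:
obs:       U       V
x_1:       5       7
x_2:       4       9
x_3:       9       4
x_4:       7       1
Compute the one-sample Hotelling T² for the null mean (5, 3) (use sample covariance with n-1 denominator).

Step 1 — sample mean vector:
  mean(U) = (5 + 4 + 9 + 7) / 4 = 25/4 = 6.25
  mean(V) = (7 + 9 + 4 + 1) / 4 = 21/4 = 5.25
  x̄ = (6.25, 5.25),  deviation x̄ - mu_0 = (6.25, 5.25) - (5, 3) = (1.25, 2.25).

Step 2 — sample covariance matrix, S[i,j] = (1/(n-1)) · Σ_k (x_{k,i} - mean_i) · (x_{k,j} - mean_j), divisor n-1 = 3:
  S[U,U] = ((-1.25)·(-1.25) + (-2.25)·(-2.25) + (2.75)·(2.75) + (0.75)·(0.75)) / 3 = 14.75/3 = 4.9167
  S[U,V] = ((-1.25)·(1.75) + (-2.25)·(3.75) + (2.75)·(-1.25) + (0.75)·(-4.25)) / 3 = -17.25/3 = -5.75
  S[V,V] = ((1.75)·(1.75) + (3.75)·(3.75) + (-1.25)·(-1.25) + (-4.25)·(-4.25)) / 3 = 36.75/3 = 12.25
  S = [[4.9167, -5.75],
 [-5.75, 12.25]].

Step 3 — invert S. det(S) = 4.9167·12.25 - (-5.75)² = 27.1667.
  S^{-1} = (1/det) · [[d, -b], [-b, a]] = [[0.4509, 0.2117],
 [0.2117, 0.181]].

Step 4 — quadratic form (x̄ - mu_0)^T · S^{-1} · (x̄ - mu_0):
  S^{-1} · (x̄ - mu_0) = (1.0399, 0.6718),
  (x̄ - mu_0)^T · [...] = (1.25)·(1.0399) + (2.25)·(0.6718) = 2.8113.

Step 5 — scale by n: T² = 4 · 2.8113 = 11.2454.

T² ≈ 11.2454


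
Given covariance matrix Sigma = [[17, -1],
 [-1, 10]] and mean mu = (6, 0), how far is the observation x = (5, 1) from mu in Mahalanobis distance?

Step 1 — centre the observation: (x - mu) = (-1, 1).

Step 2 — invert Sigma. det(Sigma) = 17·10 - (-1)² = 169.
  Sigma^{-1} = (1/det) · [[d, -b], [-b, a]] = [[0.0592, 0.0059],
 [0.0059, 0.1006]].

Step 3 — form the quadratic (x - mu)^T · Sigma^{-1} · (x - mu):
  Sigma^{-1} · (x - mu) = (-0.0533, 0.0947).
  (x - mu)^T · [Sigma^{-1} · (x - mu)] = (-1)·(-0.0533) + (1)·(0.0947) = 0.1479.

Step 4 — take square root: d = √(0.1479) ≈ 0.3846.

d(x, mu) = √(0.1479) ≈ 0.3846


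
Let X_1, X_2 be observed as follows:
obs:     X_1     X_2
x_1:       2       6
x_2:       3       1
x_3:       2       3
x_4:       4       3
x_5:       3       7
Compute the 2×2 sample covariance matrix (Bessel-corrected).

Step 1 — column means:
  mean(X_1) = (2 + 3 + 2 + 4 + 3) / 5 = 14/5 = 2.8
  mean(X_2) = (6 + 1 + 3 + 3 + 7) / 5 = 20/5 = 4

Step 2 — sample covariance S[i,j] = (1/(n-1)) · Σ_k (x_{k,i} - mean_i) · (x_{k,j} - mean_j), with n-1 = 4.
  S[X_1,X_1] = ((-0.8)·(-0.8) + (0.2)·(0.2) + (-0.8)·(-0.8) + (1.2)·(1.2) + (0.2)·(0.2)) / 4 = 2.8/4 = 0.7
  S[X_1,X_2] = ((-0.8)·(2) + (0.2)·(-3) + (-0.8)·(-1) + (1.2)·(-1) + (0.2)·(3)) / 4 = -2/4 = -0.5
  S[X_2,X_2] = ((2)·(2) + (-3)·(-3) + (-1)·(-1) + (-1)·(-1) + (3)·(3)) / 4 = 24/4 = 6

S is symmetric (S[j,i] = S[i,j]). Assembling:

S = [[0.7, -0.5],
 [-0.5, 6]]


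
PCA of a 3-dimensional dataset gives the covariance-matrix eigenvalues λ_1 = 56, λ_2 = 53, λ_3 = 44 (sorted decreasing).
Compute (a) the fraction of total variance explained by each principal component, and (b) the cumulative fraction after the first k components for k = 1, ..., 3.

Step 1 — total variance = trace(Sigma) = Σ λ_i = 56 + 53 + 44 = 153.

Step 2 — fraction explained by component i = λ_i / Σ λ:
  PC1: 56/153 = 0.366
  PC2: 53/153 = 0.3464
  PC3: 44/153 = 0.2876

Step 3 — cumulative fraction after k components = (λ_1 + ... + λ_k) / Σ λ:
  k = 1: 56/153 = 0.366
  k = 2: (56 + 53)/153 = 109/153 = 0.7124
  k = 3: (56 + 53 + 44)/153 = 153/153 = 1

Summary (fraction, with percent):

explained: PC1 0.366 (36.6%), PC2 0.3464 (34.64%), PC3 0.2876 (28.76%);  cumulative: 0.366, 0.7124, 1


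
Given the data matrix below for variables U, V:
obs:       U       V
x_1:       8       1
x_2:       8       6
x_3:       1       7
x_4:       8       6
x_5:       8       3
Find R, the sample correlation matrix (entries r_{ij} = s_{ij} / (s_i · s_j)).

Step 1 — column means:
  mean(U) = (8 + 8 + 1 + 8 + 8) / 5 = 33/5 = 6.6
  mean(V) = (1 + 6 + 7 + 6 + 3) / 5 = 23/5 = 4.6

Step 2 — sample variances and covariances s[i,j] = (1/(n-1)) · Σ_k (x_{k,i} - mean_i) · (x_{k,j} - mean_j), with n-1 = 4:
  s[U,U] = ((1.4)·(1.4) + (1.4)·(1.4) + (-5.6)·(-5.6) + (1.4)·(1.4) + (1.4)·(1.4)) / 4 = 39.2/4 = 9.8
  s[U,V] = ((1.4)·(-3.6) + (1.4)·(1.4) + (-5.6)·(2.4) + (1.4)·(1.4) + (1.4)·(-1.6)) / 4 = -16.8/4 = -4.2
  s[V,V] = ((-3.6)·(-3.6) + (1.4)·(1.4) + (2.4)·(2.4) + (1.4)·(1.4) + (-1.6)·(-1.6)) / 4 = 25.2/4 = 6.3
  Sample standard deviations s_i = √(s[i,i]):
  s(U) = √(9.8) = 3.1305
  s(V) = √(6.3) = 2.51

Step 3 — r_{ij} = s_{ij} / (s_i · s_j):
  r[U,U] = 1 (diagonal).
  r[U,V] = -4.2 / (3.1305 · 2.51) = -4.2 / 7.8575 = -0.5345
  r[V,V] = 1 (diagonal).

R is symmetric with unit diagonal. Assembling:

R = [[1, -0.5345],
 [-0.5345, 1]]


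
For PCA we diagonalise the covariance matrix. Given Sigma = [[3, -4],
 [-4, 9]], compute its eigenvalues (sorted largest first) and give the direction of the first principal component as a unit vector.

Step 1 — characteristic polynomial of 2×2 Sigma:
  det(Sigma - λI) = λ² - trace · λ + det = 0.
  trace = 3 + 9 = 12, det = 3·9 - (-4)² = 11.
Step 2 — discriminant:
  Δ = trace² - 4·det = 144 - 44 = 100.
Step 3 — eigenvalues:
  λ = (trace ± √Δ)/2 = (12 ± 10)/2,
  λ_1 = 11,  λ_2 = 1.

Step 4 — unit eigenvector for λ_1: solve (Sigma - λ_1 I)v = 0. First row:
  (3 - 11)·v_x + (-4)·v_y = 0, i.e. (-8)·v_x + (-4)·v_y = 0,
  so v ∝ (b, λ_1 - a) = (-4, 8); multiply by -1 so the first entry is positive: u = (4, -8).
  ||u|| = √((4)² + (-8)²) = √(80) ≈ 8.9443,
  v_1 = u/||u|| ≈ (0.4472, -0.8944) (||v_1|| = 1).

λ_1 = 11,  λ_2 = 1;  v_1 ≈ (0.4472, -0.8944)


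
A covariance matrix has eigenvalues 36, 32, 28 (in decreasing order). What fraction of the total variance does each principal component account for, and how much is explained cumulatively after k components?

Step 1 — total variance = trace(Sigma) = Σ λ_i = 36 + 32 + 28 = 96.

Step 2 — fraction explained by component i = λ_i / Σ λ:
  PC1: 36/96 = 0.375
  PC2: 32/96 = 0.3333
  PC3: 28/96 = 0.2917

Step 3 — cumulative fraction after k components = (λ_1 + ... + λ_k) / Σ λ:
  k = 1: 36/96 = 0.375
  k = 2: (36 + 32)/96 = 68/96 = 0.7083
  k = 3: (36 + 32 + 28)/96 = 96/96 = 1

Summary (fraction, with percent):

explained: PC1 0.375 (37.5%), PC2 0.3333 (33.33%), PC3 0.2917 (29.17%);  cumulative: 0.375, 0.7083, 1


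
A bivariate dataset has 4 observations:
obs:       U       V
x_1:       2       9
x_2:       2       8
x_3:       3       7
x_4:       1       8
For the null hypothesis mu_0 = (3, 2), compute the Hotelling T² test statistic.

Step 1 — sample mean vector:
  mean(U) = (2 + 2 + 3 + 1) / 4 = 8/4 = 2
  mean(V) = (9 + 8 + 7 + 8) / 4 = 32/4 = 8
  x̄ = (2, 8),  deviation x̄ - mu_0 = (2, 8) - (3, 2) = (-1, 6).

Step 2 — sample covariance matrix, S[i,j] = (1/(n-1)) · Σ_k (x_{k,i} - mean_i) · (x_{k,j} - mean_j), divisor n-1 = 3:
  S[U,U] = ((0)·(0) + (0)·(0) + (1)·(1) + (-1)·(-1)) / 3 = 2/3 = 0.6667
  S[U,V] = ((0)·(1) + (0)·(0) + (1)·(-1) + (-1)·(0)) / 3 = -1/3 = -0.3333
  S[V,V] = ((1)·(1) + (0)·(0) + (-1)·(-1) + (0)·(0)) / 3 = 2/3 = 0.6667
  S = [[0.6667, -0.3333],
 [-0.3333, 0.6667]].

Step 3 — invert S. det(S) = 0.6667·0.6667 - (-0.3333)² = 0.3333.
  S^{-1} = (1/det) · [[d, -b], [-b, a]] = [[2, 1],
 [1, 2]].

Step 4 — quadratic form (x̄ - mu_0)^T · S^{-1} · (x̄ - mu_0):
  S^{-1} · (x̄ - mu_0) = (4, 11),
  (x̄ - mu_0)^T · [...] = (-1)·(4) + (6)·(11) = 62.

Step 5 — scale by n: T² = 4 · 62 = 248.

T² ≈ 248


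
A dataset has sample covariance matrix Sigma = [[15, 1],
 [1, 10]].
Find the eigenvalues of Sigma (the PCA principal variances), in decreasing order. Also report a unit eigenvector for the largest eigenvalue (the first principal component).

Step 1 — characteristic polynomial of 2×2 Sigma:
  det(Sigma - λI) = λ² - trace · λ + det = 0.
  trace = 15 + 10 = 25, det = 15·10 - (1)² = 149.
Step 2 — discriminant:
  Δ = trace² - 4·det = 625 - 596 = 29.
Step 3 — eigenvalues:
  λ = (trace ± √Δ)/2 = (25 ± 5.3852)/2,
  λ_1 = 15.1926,  λ_2 = 9.8074.

Step 4 — unit eigenvector for λ_1: solve (Sigma - λ_1 I)v = 0. First row:
  (15 - 15.1926)·v_x + (1)·v_y = 0, i.e. (-0.1926)·v_x + (1)·v_y = 0,
  so v ∝ (b, λ_1 - a) = (1, 0.1926) = u.
  ||u|| = √((1)² + (0.1926)²) = √(1.0371) ≈ 1.0184,
  v_1 = u/||u|| ≈ (0.982, 0.1891) (||v_1|| = 1).

λ_1 = 15.1926,  λ_2 = 9.8074;  v_1 ≈ (0.982, 0.1891)


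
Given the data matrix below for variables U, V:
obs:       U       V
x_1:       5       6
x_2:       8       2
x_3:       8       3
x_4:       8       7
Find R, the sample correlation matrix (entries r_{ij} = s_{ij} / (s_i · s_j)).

Step 1 — column means:
  mean(U) = (5 + 8 + 8 + 8) / 4 = 29/4 = 7.25
  mean(V) = (6 + 2 + 3 + 7) / 4 = 18/4 = 4.5

Step 2 — sample variances and covariances s[i,j] = (1/(n-1)) · Σ_k (x_{k,i} - mean_i) · (x_{k,j} - mean_j), with n-1 = 3:
  s[U,U] = ((-2.25)·(-2.25) + (0.75)·(0.75) + (0.75)·(0.75) + (0.75)·(0.75)) / 3 = 6.75/3 = 2.25
  s[U,V] = ((-2.25)·(1.5) + (0.75)·(-2.5) + (0.75)·(-1.5) + (0.75)·(2.5)) / 3 = -4.5/3 = -1.5
  s[V,V] = ((1.5)·(1.5) + (-2.5)·(-2.5) + (-1.5)·(-1.5) + (2.5)·(2.5)) / 3 = 17/3 = 5.6667
  Sample standard deviations s_i = √(s[i,i]):
  s(U) = √(2.25) = 1.5
  s(V) = √(5.6667) = 2.3805

Step 3 — r_{ij} = s_{ij} / (s_i · s_j):
  r[U,U] = 1 (diagonal).
  r[U,V] = -1.5 / (1.5 · 2.3805) = -1.5 / 3.5707 = -0.4201
  r[V,V] = 1 (diagonal).

R is symmetric with unit diagonal. Assembling:

R = [[1, -0.4201],
 [-0.4201, 1]]


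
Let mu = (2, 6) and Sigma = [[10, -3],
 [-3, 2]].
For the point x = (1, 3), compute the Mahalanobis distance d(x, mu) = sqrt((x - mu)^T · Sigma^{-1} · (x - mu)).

Step 1 — centre the observation: (x - mu) = (-1, -3).

Step 2 — invert Sigma. det(Sigma) = 10·2 - (-3)² = 11.
  Sigma^{-1} = (1/det) · [[d, -b], [-b, a]] = [[0.1818, 0.2727],
 [0.2727, 0.9091]].

Step 3 — form the quadratic (x - mu)^T · Sigma^{-1} · (x - mu):
  Sigma^{-1} · (x - mu) = (-1, -3).
  (x - mu)^T · [Sigma^{-1} · (x - mu)] = (-1)·(-1) + (-3)·(-3) = 10.

Step 4 — take square root: d = √(10) ≈ 3.1623.

d(x, mu) = √(10) ≈ 3.1623


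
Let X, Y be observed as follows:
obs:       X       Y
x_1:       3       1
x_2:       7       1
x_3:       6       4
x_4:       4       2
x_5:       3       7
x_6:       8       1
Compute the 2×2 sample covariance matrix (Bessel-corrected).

Step 1 — column means:
  mean(X) = (3 + 7 + 6 + 4 + 3 + 8) / 6 = 31/6 = 5.1667
  mean(Y) = (1 + 1 + 4 + 2 + 7 + 1) / 6 = 16/6 = 2.6667

Step 2 — sample covariance S[i,j] = (1/(n-1)) · Σ_k (x_{k,i} - mean_i) · (x_{k,j} - mean_j), with n-1 = 5.
  S[X,X] = ((-2.1667)·(-2.1667) + (1.8333)·(1.8333) + (0.8333)·(0.8333) + (-1.1667)·(-1.1667) + (-2.1667)·(-2.1667) + (2.8333)·(2.8333)) / 5 = 22.8333/5 = 4.5667
  S[X,Y] = ((-2.1667)·(-1.6667) + (1.8333)·(-1.6667) + (0.8333)·(1.3333) + (-1.1667)·(-0.6667) + (-2.1667)·(4.3333) + (2.8333)·(-1.6667)) / 5 = -11.6667/5 = -2.3333
  S[Y,Y] = ((-1.6667)·(-1.6667) + (-1.6667)·(-1.6667) + (1.3333)·(1.3333) + (-0.6667)·(-0.6667) + (4.3333)·(4.3333) + (-1.6667)·(-1.6667)) / 5 = 29.3333/5 = 5.8667

S is symmetric (S[j,i] = S[i,j]). Assembling:

S = [[4.5667, -2.3333],
 [-2.3333, 5.8667]]


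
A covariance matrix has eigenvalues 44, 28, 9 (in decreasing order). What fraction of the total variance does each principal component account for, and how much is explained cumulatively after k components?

Step 1 — total variance = trace(Sigma) = Σ λ_i = 44 + 28 + 9 = 81.

Step 2 — fraction explained by component i = λ_i / Σ λ:
  PC1: 44/81 = 0.5432
  PC2: 28/81 = 0.3457
  PC3: 9/81 = 0.1111

Step 3 — cumulative fraction after k components = (λ_1 + ... + λ_k) / Σ λ:
  k = 1: 44/81 = 0.5432
  k = 2: (44 + 28)/81 = 72/81 = 0.8889
  k = 3: (44 + 28 + 9)/81 = 81/81 = 1

Summary (fraction, with percent):

explained: PC1 0.5432 (54.32%), PC2 0.3457 (34.57%), PC3 0.1111 (11.11%);  cumulative: 0.5432, 0.8889, 1


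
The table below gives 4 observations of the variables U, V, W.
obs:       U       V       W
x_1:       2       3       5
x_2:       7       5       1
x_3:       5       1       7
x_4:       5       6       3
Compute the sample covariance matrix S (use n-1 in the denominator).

Step 1 — column means:
  mean(U) = (2 + 7 + 5 + 5) / 4 = 19/4 = 4.75
  mean(V) = (3 + 5 + 1 + 6) / 4 = 15/4 = 3.75
  mean(W) = (5 + 1 + 7 + 3) / 4 = 16/4 = 4

Step 2 — sample covariance S[i,j] = (1/(n-1)) · Σ_k (x_{k,i} - mean_i) · (x_{k,j} - mean_j), with n-1 = 3.
  S[U,U] = ((-2.75)·(-2.75) + (2.25)·(2.25) + (0.25)·(0.25) + (0.25)·(0.25)) / 3 = 12.75/3 = 4.25
  S[U,V] = ((-2.75)·(-0.75) + (2.25)·(1.25) + (0.25)·(-2.75) + (0.25)·(2.25)) / 3 = 4.75/3 = 1.5833
  S[U,W] = ((-2.75)·(1) + (2.25)·(-3) + (0.25)·(3) + (0.25)·(-1)) / 3 = -9/3 = -3
  S[V,V] = ((-0.75)·(-0.75) + (1.25)·(1.25) + (-2.75)·(-2.75) + (2.25)·(2.25)) / 3 = 14.75/3 = 4.9167
  S[V,W] = ((-0.75)·(1) + (1.25)·(-3) + (-2.75)·(3) + (2.25)·(-1)) / 3 = -15/3 = -5
  S[W,W] = ((1)·(1) + (-3)·(-3) + (3)·(3) + (-1)·(-1)) / 3 = 20/3 = 6.6667

S is symmetric (S[j,i] = S[i,j]). Assembling:

S = [[4.25, 1.5833, -3],
 [1.5833, 4.9167, -5],
 [-3, -5, 6.6667]]


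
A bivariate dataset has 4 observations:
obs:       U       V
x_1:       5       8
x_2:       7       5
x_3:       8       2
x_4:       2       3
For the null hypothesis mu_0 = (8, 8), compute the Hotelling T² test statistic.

Step 1 — sample mean vector:
  mean(U) = (5 + 7 + 8 + 2) / 4 = 22/4 = 5.5
  mean(V) = (8 + 5 + 2 + 3) / 4 = 18/4 = 4.5
  x̄ = (5.5, 4.5),  deviation x̄ - mu_0 = (5.5, 4.5) - (8, 8) = (-2.5, -3.5).

Step 2 — sample covariance matrix, S[i,j] = (1/(n-1)) · Σ_k (x_{k,i} - mean_i) · (x_{k,j} - mean_j), divisor n-1 = 3:
  S[U,U] = ((-0.5)·(-0.5) + (1.5)·(1.5) + (2.5)·(2.5) + (-3.5)·(-3.5)) / 3 = 21/3 = 7
  S[U,V] = ((-0.5)·(3.5) + (1.5)·(0.5) + (2.5)·(-2.5) + (-3.5)·(-1.5)) / 3 = -2/3 = -0.6667
  S[V,V] = ((3.5)·(3.5) + (0.5)·(0.5) + (-2.5)·(-2.5) + (-1.5)·(-1.5)) / 3 = 21/3 = 7
  S = [[7, -0.6667],
 [-0.6667, 7]].

Step 3 — invert S. det(S) = 7·7 - (-0.6667)² = 48.5556.
  S^{-1} = (1/det) · [[d, -b], [-b, a]] = [[0.1442, 0.0137],
 [0.0137, 0.1442]].

Step 4 — quadratic form (x̄ - mu_0)^T · S^{-1} · (x̄ - mu_0):
  S^{-1} · (x̄ - mu_0) = (-0.4085, -0.5389),
  (x̄ - mu_0)^T · [...] = (-2.5)·(-0.4085) + (-3.5)·(-0.5389) = 2.9073.

Step 5 — scale by n: T² = 4 · 2.9073 = 11.6293.

T² ≈ 11.6293


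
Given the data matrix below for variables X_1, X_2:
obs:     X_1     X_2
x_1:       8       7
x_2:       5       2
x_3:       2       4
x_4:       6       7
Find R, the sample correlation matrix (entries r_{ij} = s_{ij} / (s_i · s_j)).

Step 1 — column means:
  mean(X_1) = (8 + 5 + 2 + 6) / 4 = 21/4 = 5.25
  mean(X_2) = (7 + 2 + 4 + 7) / 4 = 20/4 = 5

Step 2 — sample variances and covariances s[i,j] = (1/(n-1)) · Σ_k (x_{k,i} - mean_i) · (x_{k,j} - mean_j), with n-1 = 3:
  s[X_1,X_1] = ((2.75)·(2.75) + (-0.25)·(-0.25) + (-3.25)·(-3.25) + (0.75)·(0.75)) / 3 = 18.75/3 = 6.25
  s[X_1,X_2] = ((2.75)·(2) + (-0.25)·(-3) + (-3.25)·(-1) + (0.75)·(2)) / 3 = 11/3 = 3.6667
  s[X_2,X_2] = ((2)·(2) + (-3)·(-3) + (-1)·(-1) + (2)·(2)) / 3 = 18/3 = 6
  Sample standard deviations s_i = √(s[i,i]):
  s(X_1) = √(6.25) = 2.5
  s(X_2) = √(6) = 2.4495

Step 3 — r_{ij} = s_{ij} / (s_i · s_j):
  r[X_1,X_1] = 1 (diagonal).
  r[X_1,X_2] = 3.6667 / (2.5 · 2.4495) = 3.6667 / 6.1237 = 0.5988
  r[X_2,X_2] = 1 (diagonal).

R is symmetric with unit diagonal. Assembling:

R = [[1, 0.5988],
 [0.5988, 1]]


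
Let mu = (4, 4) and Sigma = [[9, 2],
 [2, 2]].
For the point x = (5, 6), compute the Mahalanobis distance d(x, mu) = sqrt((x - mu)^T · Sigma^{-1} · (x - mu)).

Step 1 — centre the observation: (x - mu) = (1, 2).

Step 2 — invert Sigma. det(Sigma) = 9·2 - (2)² = 14.
  Sigma^{-1} = (1/det) · [[d, -b], [-b, a]] = [[0.1429, -0.1429],
 [-0.1429, 0.6429]].

Step 3 — form the quadratic (x - mu)^T · Sigma^{-1} · (x - mu):
  Sigma^{-1} · (x - mu) = (-0.1429, 1.1429).
  (x - mu)^T · [Sigma^{-1} · (x - mu)] = (1)·(-0.1429) + (2)·(1.1429) = 2.1429.

Step 4 — take square root: d = √(2.1429) ≈ 1.4639.

d(x, mu) = √(2.1429) ≈ 1.4639


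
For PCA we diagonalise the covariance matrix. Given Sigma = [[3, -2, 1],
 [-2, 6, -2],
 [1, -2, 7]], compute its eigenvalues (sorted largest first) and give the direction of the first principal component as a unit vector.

Step 1 — characteristic polynomial p(λ) = det(λI - Sigma) = λ³ - tr·λ² + c_1·λ - det, where tr = trace, c_1 = sum of the principal 2×2 minors, det = det(Sigma):
  tr = 3 + 6 + 7 = 16,
  c_1 = (3·6 - (-2)²) + (3·7 - (1)²) + (6·7 - (-2)²) = 14 + 20 + 38 = 72,
  det = 3·(6·7 - (-2)²) - (-2)·((-2)·7 - (-2)·(1)) + (1)·((-2)·(-2) - 6·(1)) = 3·(38) - (-2)·(-12) + (1)·(-2) = 88.
  So p(λ) = λ³ - 16λ² + 72λ - 88.
Step 2 — look for an integer root (rational root theorem: any rational root is an integer divisor of 88). Testing λ = 2:
  p(2) = 8 - 64 + 144 - 88 = 0  ✓
  Dividing out (λ - 2): p(λ) = (λ - 2)(λ² - 14λ + 44).
Step 3 — remaining eigenvalues from the quadratic λ² - 14λ + 44 = 0:
  Δ = 14² - 4·44 = 196 - 176 = 20,  λ = (14 ± √20)/2 = (14 ± 4.4721)/2 ≈ 9.2361 or 4.7639.
  Sorted: λ_1 = 9.2361,  λ_2 = 4.7639,  λ_3 = 2  (check: sum = 16 = tr ✓).

Step 4 — unit eigenvector for λ_1 ≈ 9.2361: v spans the null space of (Sigma - λ_1 I), whose rows are
  r_1 = (-6.2361, -2, 1),  r_2 = (-2, -3.2361, -2),  r_3 = (1, -2, -2.2361).
  v is orthogonal to every row, so take v ∝ r_1 × r_2 = ((-2)·(-2) - (1)·(-3.2361), (1)·(-2) - (-6.2361)·(-2), (-6.2361)·(-3.2361) - (-2)·(-2)) ≈ (7.2361, -14.4721, 16.1803).
  Let u = (7.2361, -14.4721, 16.1803).
  ||u|| = √((7.2361)² + (-14.4721)² + (16.1803)²) = √(523.6068) ≈ 22.8825,  v_1 = u/||u|| ≈ (0.3162, -0.6325, 0.7071) (||v_1|| = 1).

λ_1 = 9.2361,  λ_2 = 4.7639,  λ_3 = 2;  v_1 ≈ (0.3162, -0.6325, 0.7071)


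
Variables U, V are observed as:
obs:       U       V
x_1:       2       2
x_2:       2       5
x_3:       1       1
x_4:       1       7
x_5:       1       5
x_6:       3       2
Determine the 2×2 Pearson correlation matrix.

Step 1 — column means:
  mean(U) = (2 + 2 + 1 + 1 + 1 + 3) / 6 = 10/6 = 1.6667
  mean(V) = (2 + 5 + 1 + 7 + 5 + 2) / 6 = 22/6 = 3.6667

Step 2 — sample variances and covariances s[i,j] = (1/(n-1)) · Σ_k (x_{k,i} - mean_i) · (x_{k,j} - mean_j), with n-1 = 5:
  s[U,U] = ((0.3333)·(0.3333) + (0.3333)·(0.3333) + (-0.6667)·(-0.6667) + (-0.6667)·(-0.6667) + (-0.6667)·(-0.6667) + (1.3333)·(1.3333)) / 5 = 3.3333/5 = 0.6667
  s[U,V] = ((0.3333)·(-1.6667) + (0.3333)·(1.3333) + (-0.6667)·(-2.6667) + (-0.6667)·(3.3333) + (-0.6667)·(1.3333) + (1.3333)·(-1.6667)) / 5 = -3.6667/5 = -0.7333
  s[V,V] = ((-1.6667)·(-1.6667) + (1.3333)·(1.3333) + (-2.6667)·(-2.6667) + (3.3333)·(3.3333) + (1.3333)·(1.3333) + (-1.6667)·(-1.6667)) / 5 = 27.3333/5 = 5.4667
  Sample standard deviations s_i = √(s[i,i]):
  s(U) = √(0.6667) = 0.8165
  s(V) = √(5.4667) = 2.3381

Step 3 — r_{ij} = s_{ij} / (s_i · s_j):
  r[U,U] = 1 (diagonal).
  r[U,V] = -0.7333 / (0.8165 · 2.3381) = -0.7333 / 1.909 = -0.3841
  r[V,V] = 1 (diagonal).

R is symmetric with unit diagonal. Assembling:

R = [[1, -0.3841],
 [-0.3841, 1]]


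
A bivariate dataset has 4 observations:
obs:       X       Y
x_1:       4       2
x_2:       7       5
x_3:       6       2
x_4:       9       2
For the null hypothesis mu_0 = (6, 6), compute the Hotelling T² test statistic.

Step 1 — sample mean vector:
  mean(X) = (4 + 7 + 6 + 9) / 4 = 26/4 = 6.5
  mean(Y) = (2 + 5 + 2 + 2) / 4 = 11/4 = 2.75
  x̄ = (6.5, 2.75),  deviation x̄ - mu_0 = (6.5, 2.75) - (6, 6) = (0.5, -3.25).

Step 2 — sample covariance matrix, S[i,j] = (1/(n-1)) · Σ_k (x_{k,i} - mean_i) · (x_{k,j} - mean_j), divisor n-1 = 3:
  S[X,X] = ((-2.5)·(-2.5) + (0.5)·(0.5) + (-0.5)·(-0.5) + (2.5)·(2.5)) / 3 = 13/3 = 4.3333
  S[X,Y] = ((-2.5)·(-0.75) + (0.5)·(2.25) + (-0.5)·(-0.75) + (2.5)·(-0.75)) / 3 = 1.5/3 = 0.5
  S[Y,Y] = ((-0.75)·(-0.75) + (2.25)·(2.25) + (-0.75)·(-0.75) + (-0.75)·(-0.75)) / 3 = 6.75/3 = 2.25
  S = [[4.3333, 0.5],
 [0.5, 2.25]].

Step 3 — invert S. det(S) = 4.3333·2.25 - (0.5)² = 9.5.
  S^{-1} = (1/det) · [[d, -b], [-b, a]] = [[0.2368, -0.0526],
 [-0.0526, 0.4561]].

Step 4 — quadratic form (x̄ - mu_0)^T · S^{-1} · (x̄ - mu_0):
  S^{-1} · (x̄ - mu_0) = (0.2895, -1.5088),
  (x̄ - mu_0)^T · [...] = (0.5)·(0.2895) + (-3.25)·(-1.5088) = 5.0482.

Step 5 — scale by n: T² = 4 · 5.0482 = 20.193.

T² ≈ 20.193


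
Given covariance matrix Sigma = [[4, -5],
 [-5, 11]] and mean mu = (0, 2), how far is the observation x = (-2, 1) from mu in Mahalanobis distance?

Step 1 — centre the observation: (x - mu) = (-2, -1).

Step 2 — invert Sigma. det(Sigma) = 4·11 - (-5)² = 19.
  Sigma^{-1} = (1/det) · [[d, -b], [-b, a]] = [[0.5789, 0.2632],
 [0.2632, 0.2105]].

Step 3 — form the quadratic (x - mu)^T · Sigma^{-1} · (x - mu):
  Sigma^{-1} · (x - mu) = (-1.4211, -0.7368).
  (x - mu)^T · [Sigma^{-1} · (x - mu)] = (-2)·(-1.4211) + (-1)·(-0.7368) = 3.5789.

Step 4 — take square root: d = √(3.5789) ≈ 1.8918.

d(x, mu) = √(3.5789) ≈ 1.8918


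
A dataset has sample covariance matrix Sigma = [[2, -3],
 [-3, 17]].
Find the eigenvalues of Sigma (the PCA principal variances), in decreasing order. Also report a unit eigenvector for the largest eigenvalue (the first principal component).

Step 1 — characteristic polynomial of 2×2 Sigma:
  det(Sigma - λI) = λ² - trace · λ + det = 0.
  trace = 2 + 17 = 19, det = 2·17 - (-3)² = 25.
Step 2 — discriminant:
  Δ = trace² - 4·det = 361 - 100 = 261.
Step 3 — eigenvalues:
  λ = (trace ± √Δ)/2 = (19 ± 16.1555)/2,
  λ_1 = 17.5777,  λ_2 = 1.4223.

Step 4 — unit eigenvector for λ_1: solve (Sigma - λ_1 I)v = 0. First row:
  (2 - 17.5777)·v_x + (-3)·v_y = 0, i.e. (-15.5777)·v_x + (-3)·v_y = 0,
  so v ∝ (b, λ_1 - a) = (-3, 15.5777); multiply by -1 so the first entry is positive: u = (3, -15.5777).
  ||u|| = √((3)² + (-15.5777)²) = √(251.6662) ≈ 15.864,
  v_1 = u/||u|| ≈ (0.1891, -0.982) (||v_1|| = 1).

λ_1 = 17.5777,  λ_2 = 1.4223;  v_1 ≈ (0.1891, -0.982)


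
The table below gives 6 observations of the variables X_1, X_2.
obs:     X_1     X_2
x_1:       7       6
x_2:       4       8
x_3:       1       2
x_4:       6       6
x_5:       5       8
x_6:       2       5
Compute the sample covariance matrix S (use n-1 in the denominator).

Step 1 — column means:
  mean(X_1) = (7 + 4 + 1 + 6 + 5 + 2) / 6 = 25/6 = 4.1667
  mean(X_2) = (6 + 8 + 2 + 6 + 8 + 5) / 6 = 35/6 = 5.8333

Step 2 — sample covariance S[i,j] = (1/(n-1)) · Σ_k (x_{k,i} - mean_i) · (x_{k,j} - mean_j), with n-1 = 5.
  S[X_1,X_1] = ((2.8333)·(2.8333) + (-0.1667)·(-0.1667) + (-3.1667)·(-3.1667) + (1.8333)·(1.8333) + (0.8333)·(0.8333) + (-2.1667)·(-2.1667)) / 5 = 26.8333/5 = 5.3667
  S[X_1,X_2] = ((2.8333)·(0.1667) + (-0.1667)·(2.1667) + (-3.1667)·(-3.8333) + (1.8333)·(0.1667) + (0.8333)·(2.1667) + (-2.1667)·(-0.8333)) / 5 = 16.1667/5 = 3.2333
  S[X_2,X_2] = ((0.1667)·(0.1667) + (2.1667)·(2.1667) + (-3.8333)·(-3.8333) + (0.1667)·(0.1667) + (2.1667)·(2.1667) + (-0.8333)·(-0.8333)) / 5 = 24.8333/5 = 4.9667

S is symmetric (S[j,i] = S[i,j]). Assembling:

S = [[5.3667, 3.2333],
 [3.2333, 4.9667]]


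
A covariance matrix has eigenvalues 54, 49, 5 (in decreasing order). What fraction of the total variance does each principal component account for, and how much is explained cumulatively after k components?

Step 1 — total variance = trace(Sigma) = Σ λ_i = 54 + 49 + 5 = 108.

Step 2 — fraction explained by component i = λ_i / Σ λ:
  PC1: 54/108 = 0.5
  PC2: 49/108 = 0.4537
  PC3: 5/108 = 0.0463

Step 3 — cumulative fraction after k components = (λ_1 + ... + λ_k) / Σ λ:
  k = 1: 54/108 = 0.5
  k = 2: (54 + 49)/108 = 103/108 = 0.9537
  k = 3: (54 + 49 + 5)/108 = 108/108 = 1

Summary (fraction, with percent):

explained: PC1 0.5 (50%), PC2 0.4537 (45.37%), PC3 0.0463 (4.63%);  cumulative: 0.5, 0.9537, 1


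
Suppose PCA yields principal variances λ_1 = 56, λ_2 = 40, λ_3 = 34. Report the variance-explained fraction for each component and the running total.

Step 1 — total variance = trace(Sigma) = Σ λ_i = 56 + 40 + 34 = 130.

Step 2 — fraction explained by component i = λ_i / Σ λ:
  PC1: 56/130 = 0.4308
  PC2: 40/130 = 0.3077
  PC3: 34/130 = 0.2615

Step 3 — cumulative fraction after k components = (λ_1 + ... + λ_k) / Σ λ:
  k = 1: 56/130 = 0.4308
  k = 2: (56 + 40)/130 = 96/130 = 0.7385
  k = 3: (56 + 40 + 34)/130 = 130/130 = 1

Summary (fraction, with percent):

explained: PC1 0.4308 (43.08%), PC2 0.3077 (30.77%), PC3 0.2615 (26.15%);  cumulative: 0.4308, 0.7385, 1


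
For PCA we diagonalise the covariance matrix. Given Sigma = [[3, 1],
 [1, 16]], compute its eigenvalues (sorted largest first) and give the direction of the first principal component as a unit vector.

Step 1 — characteristic polynomial of 2×2 Sigma:
  det(Sigma - λI) = λ² - trace · λ + det = 0.
  trace = 3 + 16 = 19, det = 3·16 - (1)² = 47.
Step 2 — discriminant:
  Δ = trace² - 4·det = 361 - 188 = 173.
Step 3 — eigenvalues:
  λ = (trace ± √Δ)/2 = (19 ± 13.1529)/2,
  λ_1 = 16.0765,  λ_2 = 2.9235.

Step 4 — unit eigenvector for λ_1: solve (Sigma - λ_1 I)v = 0. First row:
  (3 - 16.0765)·v_x + (1)·v_y = 0, i.e. (-13.0765)·v_x + (1)·v_y = 0,
  so v ∝ (b, λ_1 - a) = (1, 13.0765) = u.
  ||u|| = √((1)² + (13.0765)²) = √(171.9942) ≈ 13.1147,
  v_1 = u/||u|| ≈ (0.0763, 0.9971) (||v_1|| = 1).

λ_1 = 16.0765,  λ_2 = 2.9235;  v_1 ≈ (0.0763, 0.9971)


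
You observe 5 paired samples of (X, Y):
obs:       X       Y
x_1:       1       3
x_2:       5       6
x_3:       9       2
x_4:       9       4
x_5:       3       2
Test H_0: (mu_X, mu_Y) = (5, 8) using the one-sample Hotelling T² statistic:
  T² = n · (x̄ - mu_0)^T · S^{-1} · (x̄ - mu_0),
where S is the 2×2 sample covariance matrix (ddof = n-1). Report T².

Step 1 — sample mean vector:
  mean(X) = (1 + 5 + 9 + 9 + 3) / 5 = 27/5 = 5.4
  mean(Y) = (3 + 6 + 2 + 4 + 2) / 5 = 17/5 = 3.4
  x̄ = (5.4, 3.4),  deviation x̄ - mu_0 = (5.4, 3.4) - (5, 8) = (0.4, -4.6).

Step 2 — sample covariance matrix, S[i,j] = (1/(n-1)) · Σ_k (x_{k,i} - mean_i) · (x_{k,j} - mean_j), divisor n-1 = 4:
  S[X,X] = ((-4.4)·(-4.4) + (-0.4)·(-0.4) + (3.6)·(3.6) + (3.6)·(3.6) + (-2.4)·(-2.4)) / 4 = 51.2/4 = 12.8
  S[X,Y] = ((-4.4)·(-0.4) + (-0.4)·(2.6) + (3.6)·(-1.4) + (3.6)·(0.6) + (-2.4)·(-1.4)) / 4 = 1.2/4 = 0.3
  S[Y,Y] = ((-0.4)·(-0.4) + (2.6)·(2.6) + (-1.4)·(-1.4) + (0.6)·(0.6) + (-1.4)·(-1.4)) / 4 = 11.2/4 = 2.8
  S = [[12.8, 0.3],
 [0.3, 2.8]].

Step 3 — invert S. det(S) = 12.8·2.8 - (0.3)² = 35.75.
  S^{-1} = (1/det) · [[d, -b], [-b, a]] = [[0.0783, -0.0084],
 [-0.0084, 0.358]].

Step 4 — quadratic form (x̄ - mu_0)^T · S^{-1} · (x̄ - mu_0):
  S^{-1} · (x̄ - mu_0) = (0.0699, -1.6503),
  (x̄ - mu_0)^T · [...] = (0.4)·(0.0699) + (-4.6)·(-1.6503) = 7.6196.

Step 5 — scale by n: T² = 5 · 7.6196 = 38.0979.

T² ≈ 38.0979


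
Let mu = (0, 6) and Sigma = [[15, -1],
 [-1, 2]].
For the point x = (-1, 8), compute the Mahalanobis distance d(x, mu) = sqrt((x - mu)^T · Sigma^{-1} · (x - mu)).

Step 1 — centre the observation: (x - mu) = (-1, 2).

Step 2 — invert Sigma. det(Sigma) = 15·2 - (-1)² = 29.
  Sigma^{-1} = (1/det) · [[d, -b], [-b, a]] = [[0.069, 0.0345],
 [0.0345, 0.5172]].

Step 3 — form the quadratic (x - mu)^T · Sigma^{-1} · (x - mu):
  Sigma^{-1} · (x - mu) = (0, 1).
  (x - mu)^T · [Sigma^{-1} · (x - mu)] = (-1)·(0) + (2)·(1) = 2.

Step 4 — take square root: d = √(2) ≈ 1.4142.

d(x, mu) = √(2) ≈ 1.4142


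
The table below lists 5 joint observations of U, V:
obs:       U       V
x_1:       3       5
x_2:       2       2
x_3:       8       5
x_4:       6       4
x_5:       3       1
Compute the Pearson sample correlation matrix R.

Step 1 — column means:
  mean(U) = (3 + 2 + 8 + 6 + 3) / 5 = 22/5 = 4.4
  mean(V) = (5 + 2 + 5 + 4 + 1) / 5 = 17/5 = 3.4

Step 2 — sample variances and covariances s[i,j] = (1/(n-1)) · Σ_k (x_{k,i} - mean_i) · (x_{k,j} - mean_j), with n-1 = 4:
  s[U,U] = ((-1.4)·(-1.4) + (-2.4)·(-2.4) + (3.6)·(3.6) + (1.6)·(1.6) + (-1.4)·(-1.4)) / 4 = 25.2/4 = 6.3
  s[U,V] = ((-1.4)·(1.6) + (-2.4)·(-1.4) + (3.6)·(1.6) + (1.6)·(0.6) + (-1.4)·(-2.4)) / 4 = 11.2/4 = 2.8
  s[V,V] = ((1.6)·(1.6) + (-1.4)·(-1.4) + (1.6)·(1.6) + (0.6)·(0.6) + (-2.4)·(-2.4)) / 4 = 13.2/4 = 3.3
  Sample standard deviations s_i = √(s[i,i]):
  s(U) = √(6.3) = 2.51
  s(V) = √(3.3) = 1.8166

Step 3 — r_{ij} = s_{ij} / (s_i · s_j):
  r[U,U] = 1 (diagonal).
  r[U,V] = 2.8 / (2.51 · 1.8166) = 2.8 / 4.5596 = 0.6141
  r[V,V] = 1 (diagonal).

R is symmetric with unit diagonal. Assembling:

R = [[1, 0.6141],
 [0.6141, 1]]
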